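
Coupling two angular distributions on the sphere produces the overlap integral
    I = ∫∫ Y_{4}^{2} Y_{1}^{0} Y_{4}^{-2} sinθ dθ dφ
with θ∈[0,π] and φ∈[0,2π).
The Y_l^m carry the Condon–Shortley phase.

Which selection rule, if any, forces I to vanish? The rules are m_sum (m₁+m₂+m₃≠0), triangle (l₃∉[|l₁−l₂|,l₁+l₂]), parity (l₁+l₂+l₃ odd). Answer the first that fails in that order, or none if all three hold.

Σmᵢ = 0  ✓
l₃∈[|l₁−l₂|,l₁+l₂]=[3,5], have l₃=4  ✓
Σlᵢ = 9 ⇒ odd  ✗

parity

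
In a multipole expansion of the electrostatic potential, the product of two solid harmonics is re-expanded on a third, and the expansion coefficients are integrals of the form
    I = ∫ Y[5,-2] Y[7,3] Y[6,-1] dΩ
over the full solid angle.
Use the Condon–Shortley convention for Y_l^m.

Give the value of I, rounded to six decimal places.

Checks pass: Σm=0; 18 even; l₃=6∈[2,12].
(2·5+1)(2·7+1)(2·6+1) = 2145
Δ: 6! 4! 8! / 19! → 1/174594420
sum: t=1:−1/4147200 t=2:+1/207360 t=3:−1/82944 t=4:+1/207360 t=5:−1/4147200 = -1/345600
3j²(5 7 6; 0 0 0) = Δ·Π!·Σ² = 420/46189  (sign -1)
sum: t=3:−1/4354560 t=4:+1/414720 t=5:−1/345600 t=6:+1/2488320 = -1/3225600
3j²(5 7 6; -2 3 -1) = Δ·Π!·Σ² = 81/92378  (sign +1)
combine: 4πI² = 2145·420/46189·81/92378 = 255150/14919047
take √, sign -1: I = -0.03689116

-0.036891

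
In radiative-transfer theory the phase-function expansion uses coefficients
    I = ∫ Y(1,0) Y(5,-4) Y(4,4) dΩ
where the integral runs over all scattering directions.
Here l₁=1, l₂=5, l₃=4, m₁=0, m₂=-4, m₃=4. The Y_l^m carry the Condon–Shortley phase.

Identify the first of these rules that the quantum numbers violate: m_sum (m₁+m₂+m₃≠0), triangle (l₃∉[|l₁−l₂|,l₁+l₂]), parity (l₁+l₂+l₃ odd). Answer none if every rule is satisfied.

none

Σmᵢ = 0  ✓
l₃∈[|l₁−l₂|,l₁+l₂]=[4,6], have l₃=4  ✓
Σlᵢ = 10 ⇒ even  ✓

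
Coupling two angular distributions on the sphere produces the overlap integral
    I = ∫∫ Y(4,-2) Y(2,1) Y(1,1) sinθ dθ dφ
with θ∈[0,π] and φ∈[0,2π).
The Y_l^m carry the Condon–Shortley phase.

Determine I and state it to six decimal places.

triangle: need 2≤l₃≤6, have 1; I=0

0.000000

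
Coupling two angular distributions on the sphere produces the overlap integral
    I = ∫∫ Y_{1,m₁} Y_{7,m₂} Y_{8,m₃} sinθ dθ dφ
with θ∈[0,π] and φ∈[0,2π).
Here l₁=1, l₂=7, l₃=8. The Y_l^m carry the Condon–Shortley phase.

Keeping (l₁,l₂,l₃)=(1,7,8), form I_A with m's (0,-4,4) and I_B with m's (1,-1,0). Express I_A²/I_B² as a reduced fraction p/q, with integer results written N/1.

12/7

Same 1,7,8: normalisation and zero-m 3j drop out of the ratio.
A: Δ: 0! 2! 14! / 17! → 1/2040; sum: t=0:+1/239500800 = 1/239500800; 3j²(1 7 8; 0 -4 4) = Δ·Π!·Σ² = 2/85  (sign +1)
B: Δ: 0! 2! 14! / 17! → 1/2040; sum: t=0:+1/58060800 = 1/58060800; 3j²(1 7 8; 1 -1 0) = Δ·Π!·Σ² = 7/510  (sign +1)
I_A²/I_B² = (2/85)/(7/510) = 12/7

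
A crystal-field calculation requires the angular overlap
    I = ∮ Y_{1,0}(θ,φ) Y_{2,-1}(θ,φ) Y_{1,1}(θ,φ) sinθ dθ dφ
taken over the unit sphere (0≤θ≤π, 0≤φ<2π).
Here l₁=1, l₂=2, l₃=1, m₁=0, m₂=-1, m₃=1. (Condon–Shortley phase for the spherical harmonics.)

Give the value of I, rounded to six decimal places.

-0.218510

Rules hold: Σm=0, L=4 even, 1≤1≤3.
N = 3·5·3 = 45
Δ = 2!·0!·2!/5! = 1/30
Racah Σ t=1..1: t=1:−1/1 = -1/1
⇒ 3j(1 2 1; 0 0 0)² = 2/15, sgn +1
Racah Σ t=1..1: t=1:−1/2 = -1/2
⇒ 3j(1 2 1; 0 -1 1)² = 1/10, sgn -1
4πI² = N·(3j₀)²·(3jₘ)² = 3/5
I = -1·√(0.6/4π) = -0.21850969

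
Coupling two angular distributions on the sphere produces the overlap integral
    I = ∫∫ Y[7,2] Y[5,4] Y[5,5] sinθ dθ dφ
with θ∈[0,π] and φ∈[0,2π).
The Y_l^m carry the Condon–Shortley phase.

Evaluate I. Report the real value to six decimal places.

0.000000

2 + 4 + 5 = 11 ≠ 0: azimuthal integral kills it; I = 0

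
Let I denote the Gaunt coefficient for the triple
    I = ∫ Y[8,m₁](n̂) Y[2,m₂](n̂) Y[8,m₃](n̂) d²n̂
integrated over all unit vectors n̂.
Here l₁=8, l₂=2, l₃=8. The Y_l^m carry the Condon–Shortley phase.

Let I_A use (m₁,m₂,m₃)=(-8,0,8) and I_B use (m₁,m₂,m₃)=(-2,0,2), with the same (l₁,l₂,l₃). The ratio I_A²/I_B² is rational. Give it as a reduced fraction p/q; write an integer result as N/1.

4/1

Shared (l₁,l₂,l₃)=(8,2,8): N and (l;000)² cancel in I_A²/I_B².
A: Δ = 2!·14!·2!/19! = 1/348840; Racah Σ t=2..2: t=2:+1/348713164800 = 1/348713164800; ⇒ 3j(8 2 8; -8 0 8)² = 40/969, sgn +1
B: Δ = 2!·14!·2!/19! = 1/348840; Racah Σ t=0..2: t=0:+1/348364800 t=1:−1/43545600 t=2:+1/116121600 = -1/87091200; ⇒ 3j(8 2 8; -2 0 2)² = 10/969, sgn -1
I_A²/I_B² = (40/969)/(10/969) = 4/1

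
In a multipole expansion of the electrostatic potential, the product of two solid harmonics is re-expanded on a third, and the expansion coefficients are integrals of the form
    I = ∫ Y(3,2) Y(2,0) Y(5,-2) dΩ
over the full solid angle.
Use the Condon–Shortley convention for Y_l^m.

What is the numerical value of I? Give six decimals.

0.190188

m-sum 0 ✓  L=10 even ✓  1≤5≤5 ✓
Π(2lᵢ+1) = 7×5×11 = 385
triangle coeff Δ(3,2,5) = 1/2310
Σ_t [0,0]: t=0:+1/144 = 1/144
(3j)²=10/231 [(3 2 5; 0 0 0)], sign=-1
Σ_t [0,0]: t=0:+1/480 = 1/480
(3j)²=3/110 [(3 2 5; 2 0 -2)], sign=-1
⇒ 4πI² = 5/11
I = (+1)√(5/11/(4π)) = 0.19018827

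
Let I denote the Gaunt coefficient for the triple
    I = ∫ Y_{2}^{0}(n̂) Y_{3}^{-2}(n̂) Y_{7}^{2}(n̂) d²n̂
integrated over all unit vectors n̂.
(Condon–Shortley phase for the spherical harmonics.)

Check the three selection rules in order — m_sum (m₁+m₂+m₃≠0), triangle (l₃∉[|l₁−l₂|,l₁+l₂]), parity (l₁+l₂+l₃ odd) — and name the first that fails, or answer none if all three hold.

triangle

m₁+m₂+m₃ = 0 − 2 + 2 = 0  ✓
triangle: |2−3|=1 ≤ l₃=7 ≤ 2+3=5  ✗
parity: l₁+l₂+l₃ = 12 is even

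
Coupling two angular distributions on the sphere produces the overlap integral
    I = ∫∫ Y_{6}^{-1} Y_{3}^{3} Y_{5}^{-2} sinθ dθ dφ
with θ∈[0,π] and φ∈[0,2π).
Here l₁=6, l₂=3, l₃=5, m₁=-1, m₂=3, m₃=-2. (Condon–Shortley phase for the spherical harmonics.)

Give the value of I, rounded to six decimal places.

Rules hold: Σm=0, L=14 even, 3≤5≤9.
N = 13·7·11 = 1001
Δ = 4!·8!·2!/15! = 1/675675
Racah Σ t=1..3: t=1:−1/8640 t=2:+1/2304 t=3:−1/8640 = 7/34560
⇒ 3j(6 3 5; 0 0 0)² = 7/429, sgn -1
Racah Σ t=4..4: t=4:+1/34560 = 1/34560
⇒ 3j(6 3 5; -1 3 -2)² = 7/429, sgn -1
4πI² = N·(3j₀)²·(3jₘ)² = 343/1287
I = +1·√(0.266511/4π) = 0.14563067

0.145631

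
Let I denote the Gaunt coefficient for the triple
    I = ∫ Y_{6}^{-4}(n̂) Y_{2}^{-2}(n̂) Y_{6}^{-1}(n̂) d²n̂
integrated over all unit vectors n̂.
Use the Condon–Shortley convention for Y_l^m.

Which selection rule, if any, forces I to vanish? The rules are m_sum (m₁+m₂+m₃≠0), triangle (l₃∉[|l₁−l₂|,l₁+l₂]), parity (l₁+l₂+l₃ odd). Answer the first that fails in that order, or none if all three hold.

azimuthal sum: -4 − 2 − 1 = -7  ✗
4 ≤ 6 ≤ 8 (triangle on l)
L = 6 + 2 + 6 = 14 (even)

m_sum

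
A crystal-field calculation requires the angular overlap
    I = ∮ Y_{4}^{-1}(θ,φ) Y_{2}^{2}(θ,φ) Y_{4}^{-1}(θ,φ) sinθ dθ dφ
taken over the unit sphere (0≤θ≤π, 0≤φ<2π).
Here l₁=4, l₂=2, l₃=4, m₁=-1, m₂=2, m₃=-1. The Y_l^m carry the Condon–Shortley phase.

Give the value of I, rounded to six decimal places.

0.200662

m-sum 0 ✓  L=10 even ✓  2≤4≤6 ✓
Π(2lᵢ+1) = 9×5×9 = 405
triangle coeff Δ(4,2,4) = 1/13860
Σ_t [0,2]: t=0:+1/192 t=1:−1/36 t=2:+1/192 = -5/288
(3j)²=20/693 [(4 2 4; 0 0 0)], sign=-1
Σ_t [2,2]: t=2:+1/144 = 1/144
(3j)²=10/231 [(4 2 4; -1 2 -1)], sign=-1
⇒ 4πI² = 3000/5929
I = (+1)√(3000/5929/(4π)) = 0.20066192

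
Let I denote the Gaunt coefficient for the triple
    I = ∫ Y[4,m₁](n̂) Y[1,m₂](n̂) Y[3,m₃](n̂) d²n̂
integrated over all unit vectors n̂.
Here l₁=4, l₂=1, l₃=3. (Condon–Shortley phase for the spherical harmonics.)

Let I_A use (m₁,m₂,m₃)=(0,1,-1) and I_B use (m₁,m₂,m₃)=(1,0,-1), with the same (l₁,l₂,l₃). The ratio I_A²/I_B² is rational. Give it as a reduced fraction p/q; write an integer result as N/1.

2/5

Same 4,1,3: normalisation and zero-m 3j drop out of the ratio.
A: Δ: 2! 6! 0! / 9! → 1/252; sum: t=2:+1/96 = 1/96; 3j²(4 1 3; 0 1 -1) = Δ·Π!·Σ² = 1/42  (sign +1)
B: Δ: 2! 6! 0! / 9! → 1/252; sum: t=1:−1/48 = -1/48; 3j²(4 1 3; 1 0 -1) = Δ·Π!·Σ² = 5/84  (sign -1)
I_A²/I_B² = (1/42)/(5/84) = 2/5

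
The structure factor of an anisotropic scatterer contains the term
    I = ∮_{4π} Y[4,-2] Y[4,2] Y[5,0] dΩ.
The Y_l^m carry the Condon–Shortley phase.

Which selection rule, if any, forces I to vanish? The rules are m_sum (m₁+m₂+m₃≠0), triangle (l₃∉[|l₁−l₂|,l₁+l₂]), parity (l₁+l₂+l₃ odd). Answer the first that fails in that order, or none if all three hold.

Σmᵢ = 0  ✓
l₃∈[|l₁−l₂|,l₁+l₂]=[0,8], have l₃=5  ✓
Σlᵢ = 13 ⇒ odd  ✗

parity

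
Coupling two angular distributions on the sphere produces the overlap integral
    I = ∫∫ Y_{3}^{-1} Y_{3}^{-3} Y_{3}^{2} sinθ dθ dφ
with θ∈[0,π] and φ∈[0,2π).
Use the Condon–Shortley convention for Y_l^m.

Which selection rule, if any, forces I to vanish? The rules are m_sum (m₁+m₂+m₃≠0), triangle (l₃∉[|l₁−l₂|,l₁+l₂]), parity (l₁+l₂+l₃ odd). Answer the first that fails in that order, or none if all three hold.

Σmᵢ = -2  ✗
l₃∈[|l₁−l₂|,l₁+l₂]=[0,6], have l₃=3
Σlᵢ = 9 ⇒ odd

m_sum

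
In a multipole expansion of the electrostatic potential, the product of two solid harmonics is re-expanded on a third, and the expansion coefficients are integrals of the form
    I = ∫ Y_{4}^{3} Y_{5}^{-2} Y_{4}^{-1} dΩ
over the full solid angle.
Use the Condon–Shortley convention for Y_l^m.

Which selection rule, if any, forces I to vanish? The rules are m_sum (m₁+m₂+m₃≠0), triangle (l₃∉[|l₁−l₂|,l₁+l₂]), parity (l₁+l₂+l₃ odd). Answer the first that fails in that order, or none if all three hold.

parity

Σmᵢ = 0  ✓
l₃∈[|l₁−l₂|,l₁+l₂]=[1,9], have l₃=4  ✓
Σlᵢ = 13 ⇒ odd  ✗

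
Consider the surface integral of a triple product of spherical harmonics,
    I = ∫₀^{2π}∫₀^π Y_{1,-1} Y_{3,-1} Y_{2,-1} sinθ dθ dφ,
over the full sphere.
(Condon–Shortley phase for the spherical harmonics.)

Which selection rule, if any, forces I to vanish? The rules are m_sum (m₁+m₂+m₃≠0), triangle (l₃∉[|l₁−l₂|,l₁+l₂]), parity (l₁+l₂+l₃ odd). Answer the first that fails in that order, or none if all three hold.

Σmᵢ = -3  ✗
l₃∈[|l₁−l₂|,l₁+l₂]=[2,4], have l₃=2
Σlᵢ = 6 ⇒ even

m_sum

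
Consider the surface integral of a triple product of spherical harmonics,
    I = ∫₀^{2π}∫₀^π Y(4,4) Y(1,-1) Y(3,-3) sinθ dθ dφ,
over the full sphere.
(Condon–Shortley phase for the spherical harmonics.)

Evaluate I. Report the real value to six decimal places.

0.325735

m-sum 0 ✓  L=8 even ✓  3≤3≤5 ✓
Π(2lᵢ+1) = 9×3×7 = 189
triangle coeff Δ(4,1,3) = 1/252
Σ_t [1,1]: t=1:−1/36 = -1/36
(3j)²=4/63 [(4 1 3; 0 0 0)], sign=+1
Σ_t [0,0]: t=0:+1/1440 = 1/1440
(3j)²=1/9 [(4 1 3; 4 -1 -3)], sign=+1
⇒ 4πI² = 4/3
I = (+1)√(4/3/(4π)) = 0.32573501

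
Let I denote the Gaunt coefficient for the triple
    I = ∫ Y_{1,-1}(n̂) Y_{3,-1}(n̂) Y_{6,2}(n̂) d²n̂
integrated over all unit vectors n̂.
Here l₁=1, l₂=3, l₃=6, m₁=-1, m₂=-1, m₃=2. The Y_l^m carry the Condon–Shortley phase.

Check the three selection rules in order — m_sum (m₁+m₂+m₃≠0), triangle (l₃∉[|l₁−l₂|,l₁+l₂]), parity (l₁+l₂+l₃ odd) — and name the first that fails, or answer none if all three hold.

azimuthal sum: -1 − 1 + 2 = 0  ✓
2 ≤ 6 ≤ 4 (triangle on l)  ✗
L = 1 + 3 + 6 = 10 (even)

triangle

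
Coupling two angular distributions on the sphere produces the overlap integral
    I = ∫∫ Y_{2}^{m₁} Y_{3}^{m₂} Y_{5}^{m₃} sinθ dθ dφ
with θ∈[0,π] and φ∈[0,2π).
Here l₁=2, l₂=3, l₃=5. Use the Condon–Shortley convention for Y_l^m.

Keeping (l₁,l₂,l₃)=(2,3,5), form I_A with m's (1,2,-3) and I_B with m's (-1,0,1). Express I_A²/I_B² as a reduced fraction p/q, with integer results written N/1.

Shared (l₁,l₂,l₃)=(2,3,5): N and (l;000)² cancel in I_A²/I_B².
A: Δ = 0!·4!·6!/11! = 1/2310; Racah Σ t=0..0: t=0:+1/720 = 1/720; ⇒ 3j(2 3 5; 1 2 -3)² = 8/165, sgn +1
B: Δ = 0!·4!·6!/11! = 1/2310; Racah Σ t=0..0: t=0:+1/216 = 1/216; ⇒ 3j(2 3 5; -1 0 1)² = 8/231, sgn +1
I_A²/I_B² = (8/165)/(8/231) = 7/5

7/5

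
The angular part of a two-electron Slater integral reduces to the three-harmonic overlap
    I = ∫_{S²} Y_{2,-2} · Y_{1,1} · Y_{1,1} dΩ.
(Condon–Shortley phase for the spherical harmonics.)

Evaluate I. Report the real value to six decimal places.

m-sum 0 ✓  L=4 even ✓  1≤1≤3 ✓
Π(2lᵢ+1) = 5×3×3 = 45
triangle coeff Δ(2,1,1) = 1/30
Σ_t [1,1]: t=1:−1/1 = -1/1
(3j)²=2/15 [(2 1 1; 0 0 0)], sign=+1
Σ_t [2,2]: t=2:+1/4 = 1/4
(3j)²=1/5 [(2 1 1; -2 1 1)], sign=+1
⇒ 4πI² = 6/5
I = (+1)√(6/5/(4π)) = 0.30901936

0.309019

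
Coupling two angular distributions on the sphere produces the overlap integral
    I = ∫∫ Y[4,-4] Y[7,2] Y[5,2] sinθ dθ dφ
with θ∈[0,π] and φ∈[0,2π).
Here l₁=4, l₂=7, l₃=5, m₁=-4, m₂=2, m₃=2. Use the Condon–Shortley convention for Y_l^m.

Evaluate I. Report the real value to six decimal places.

-0.110423

m-sum 0 ✓  L=16 even ✓  3≤5≤11 ✓
Π(2lᵢ+1) = 9×15×11 = 1485
triangle coeff Δ(4,7,5) = 1/6126120
Σ_t [2,4]: t=2:+1/69120 t=3:−1/20736 t=4:+1/69120 = -1/51840
(3j)²=280/21879 [(4 7 5; 0 0 0)], sign=+1
Σ_t [6,6]: t=6:+1/1036800 = 1/1036800
(3j)²=98/12155 [(4 7 5; -4 2 2)], sign=-1
⇒ 4πI² = 82320/537251
I = (-1)√(82320/537251/(4π)) = -0.11042290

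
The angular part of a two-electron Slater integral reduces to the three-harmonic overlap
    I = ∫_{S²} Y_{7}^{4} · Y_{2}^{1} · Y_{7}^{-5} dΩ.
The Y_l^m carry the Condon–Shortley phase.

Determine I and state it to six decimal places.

-0.188767

m-sum 0 ✓  L=16 even ✓  5≤7≤9 ✓
Π(2lᵢ+1) = 15×5×15 = 1125
triangle coeff Δ(7,2,7) = 1/185640
Σ_t [0,2]: t=0:+1/2419200 t=1:−1/518400 t=2:+1/2419200 = -1/907200
(3j)²=56/3315 [(7 2 7; 0 0 0)], sign=+1
Σ_t [1,2]: t=1:−1/14515200 t=2:+1/79833600 = -1/17740800
(3j)²=729/30940 [(7 2 7; 4 1 -5)], sign=-1
⇒ 4πI² = 21870/48841
I = (-1)√(21870/48841/(4π)) = -0.18876748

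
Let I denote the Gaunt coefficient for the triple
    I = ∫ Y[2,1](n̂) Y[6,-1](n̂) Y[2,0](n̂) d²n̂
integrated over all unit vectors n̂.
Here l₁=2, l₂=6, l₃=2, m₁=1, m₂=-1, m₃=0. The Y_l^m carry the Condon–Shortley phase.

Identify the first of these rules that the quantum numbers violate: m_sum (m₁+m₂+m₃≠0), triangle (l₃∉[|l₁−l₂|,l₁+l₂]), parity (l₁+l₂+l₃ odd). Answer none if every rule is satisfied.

azimuthal sum: 1 − 1 + 0 = 0  ✓
4 ≤ 2 ≤ 8 (triangle on l)  ✗
L = 2 + 6 + 2 = 10 (even)

triangle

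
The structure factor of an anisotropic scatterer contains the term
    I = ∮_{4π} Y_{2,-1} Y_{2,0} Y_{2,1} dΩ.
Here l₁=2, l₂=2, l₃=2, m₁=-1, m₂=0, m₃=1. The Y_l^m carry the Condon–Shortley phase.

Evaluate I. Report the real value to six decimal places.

Checks pass: Σm=0; 6 even; l₃=2∈[0,4].
(2·2+1)(2·2+1)(2·2+1) = 125
Δ: 2! 2! 2! / 7! → 1/630
sum: t=0:+1/8 t=1:−1/1 t=2:+1/8 = -3/4
3j²(2 2 2; 0 0 0) = Δ·Π!·Σ² = 2/35  (sign -1)
sum: t=1:−1/2 t=2:+1/4 = -1/4
3j²(2 2 2; -1 0 1) = Δ·Π!·Σ² = 1/70  (sign +1)
combine: 4πI² = 125·2/35·1/70 = 5/49
take √, sign -1: I = -0.09011188

-0.090112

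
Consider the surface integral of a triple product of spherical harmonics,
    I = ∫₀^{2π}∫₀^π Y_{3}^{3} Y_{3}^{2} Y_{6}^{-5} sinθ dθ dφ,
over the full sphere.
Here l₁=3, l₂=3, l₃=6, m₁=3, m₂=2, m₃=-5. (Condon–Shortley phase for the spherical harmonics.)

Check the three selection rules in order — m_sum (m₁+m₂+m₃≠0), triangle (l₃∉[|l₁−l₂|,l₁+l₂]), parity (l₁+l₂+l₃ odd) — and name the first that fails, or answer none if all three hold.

m₁+m₂+m₃ = 3 + 2 − 5 = 0  ✓
triangle: |3−3|=0 ≤ l₃=6 ≤ 3+3=6  ✓
parity: l₁+l₂+l₃ = 12 is even  ✓

none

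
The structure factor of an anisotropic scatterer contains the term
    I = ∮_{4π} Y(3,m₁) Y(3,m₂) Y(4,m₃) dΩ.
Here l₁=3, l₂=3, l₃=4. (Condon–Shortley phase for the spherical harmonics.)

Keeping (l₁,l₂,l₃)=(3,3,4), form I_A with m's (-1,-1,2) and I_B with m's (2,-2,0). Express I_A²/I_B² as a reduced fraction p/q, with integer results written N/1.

40/49

l's match ⇒ only the (l;m) 3-j factors differ between A and B.
A: triangle coeff Δ(3,3,4) = 1/34650; Σ_t [0,2]: t=0:+1/192 t=1:−1/36 t=2:+1/192 = -5/288; (3j)²=20/693 [(3 3 4; -1 -1 2)], sign=-1
B: triangle coeff Δ(3,3,4) = 1/34650; Σ_t [0,1]: t=0:+1/72 t=1:−1/576 = 7/576; (3j)²=7/198 [(3 3 4; 2 -2 0)], sign=+1
I_A²/I_B² = (20/693)/(7/198) = 40/49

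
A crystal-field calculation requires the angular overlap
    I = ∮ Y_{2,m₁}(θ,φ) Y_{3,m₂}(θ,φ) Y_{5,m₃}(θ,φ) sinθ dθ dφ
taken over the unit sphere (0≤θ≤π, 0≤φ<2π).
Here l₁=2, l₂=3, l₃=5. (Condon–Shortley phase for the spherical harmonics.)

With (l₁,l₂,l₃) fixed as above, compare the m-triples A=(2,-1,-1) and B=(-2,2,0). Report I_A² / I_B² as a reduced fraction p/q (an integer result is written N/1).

3/1

Shared (l₁,l₂,l₃)=(2,3,5): N and (l;000)² cancel in I_A²/I_B².
A: Δ = 0!·4!·6!/11! = 1/2310; Racah Σ t=0..0: t=0:+1/1152 = 1/1152; ⇒ 3j(2 3 5; 2 -1 -1)² = 1/154, sgn +1
B: Δ = 0!·4!·6!/11! = 1/2310; Racah Σ t=0..0: t=0:+1/2880 = 1/2880; ⇒ 3j(2 3 5; -2 2 0)² = 1/462, sgn -1
I_A²/I_B² = (1/154)/(1/462) = 3/1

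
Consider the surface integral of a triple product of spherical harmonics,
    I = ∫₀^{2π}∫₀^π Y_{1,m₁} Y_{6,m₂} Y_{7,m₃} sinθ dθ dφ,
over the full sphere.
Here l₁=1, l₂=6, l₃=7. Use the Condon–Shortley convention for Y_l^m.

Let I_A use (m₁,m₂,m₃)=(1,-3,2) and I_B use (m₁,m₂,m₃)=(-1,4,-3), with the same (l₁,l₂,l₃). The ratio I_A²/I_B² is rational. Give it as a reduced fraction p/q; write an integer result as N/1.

Same 1,6,7: normalisation and zero-m 3j drop out of the ratio.
A: Δ: 0! 2! 12! / 15! → 1/1365; sum: t=0:+1/4354560 = 1/4354560; 3j²(1 6 7; 1 -3 2) = Δ·Π!·Σ² = 2/273  (sign -1)
B: Δ: 0! 2! 12! / 15! → 1/1365; sum: t=0:+1/14515200 = 1/14515200; 3j²(1 6 7; -1 4 -3) = Δ·Π!·Σ² = 2/455  (sign +1)
I_A²/I_B² = (2/273)/(2/455) = 5/3

5/3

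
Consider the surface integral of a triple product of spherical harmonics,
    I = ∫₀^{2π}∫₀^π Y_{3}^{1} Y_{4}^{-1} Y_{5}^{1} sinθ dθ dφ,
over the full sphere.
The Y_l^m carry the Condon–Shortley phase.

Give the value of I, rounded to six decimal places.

0.000000

m-sum = 1 − 1 + 1 = 1 ≠ 0 ⇒ I = 0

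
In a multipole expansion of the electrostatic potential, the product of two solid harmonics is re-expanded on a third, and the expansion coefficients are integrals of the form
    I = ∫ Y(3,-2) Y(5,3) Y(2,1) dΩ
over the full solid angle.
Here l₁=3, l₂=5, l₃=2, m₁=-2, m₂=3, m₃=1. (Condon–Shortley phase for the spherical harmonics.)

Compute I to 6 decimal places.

0.000000

-2 + 3 + 1 = 2 ≠ 0: azimuthal integral kills it; I = 0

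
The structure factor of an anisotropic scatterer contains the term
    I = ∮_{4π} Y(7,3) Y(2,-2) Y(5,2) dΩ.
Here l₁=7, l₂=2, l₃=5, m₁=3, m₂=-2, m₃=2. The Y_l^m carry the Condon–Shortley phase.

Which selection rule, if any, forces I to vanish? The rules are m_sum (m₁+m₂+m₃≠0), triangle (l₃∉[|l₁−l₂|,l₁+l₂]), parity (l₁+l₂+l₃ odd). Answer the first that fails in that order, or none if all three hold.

m₁+m₂+m₃ = 3 − 2 + 2 = 3  ✗
triangle: |7−2|=5 ≤ l₃=5 ≤ 7+2=9
parity: l₁+l₂+l₃ = 14 is even

m_sum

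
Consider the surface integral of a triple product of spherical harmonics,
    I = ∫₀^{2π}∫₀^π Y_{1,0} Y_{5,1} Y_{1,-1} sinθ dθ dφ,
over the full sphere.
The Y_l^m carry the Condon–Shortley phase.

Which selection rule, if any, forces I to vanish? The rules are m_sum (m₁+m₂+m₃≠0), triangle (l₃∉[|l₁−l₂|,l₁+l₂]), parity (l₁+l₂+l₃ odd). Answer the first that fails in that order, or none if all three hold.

azimuthal sum: 0 + 1 − 1 = 0  ✓
4 ≤ 1 ≤ 6 (triangle on l)  ✗
L = 1 + 5 + 1 = 7 (odd)

triangle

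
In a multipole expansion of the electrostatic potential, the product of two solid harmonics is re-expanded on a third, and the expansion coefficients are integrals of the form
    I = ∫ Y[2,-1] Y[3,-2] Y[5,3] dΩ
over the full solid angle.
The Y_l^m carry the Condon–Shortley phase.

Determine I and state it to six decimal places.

Checks pass: Σm=0; 10 even; l₃=5∈[1,5].
(2·2+1)(2·3+1)(2·5+1) = 385
Δ: 0! 4! 6! / 11! → 1/2310
sum: t=0:+1/144 = 1/144
3j²(2 3 5; 0 0 0) = Δ·Π!·Σ² = 10/231  (sign -1)
sum: t=0:+1/720 = 1/720
3j²(2 3 5; -1 -2 3) = Δ·Π!·Σ² = 8/165  (sign +1)
combine: 4πI² = 385·10/231·8/165 = 80/99
take √, sign -1: I = -0.25358436

-0.253584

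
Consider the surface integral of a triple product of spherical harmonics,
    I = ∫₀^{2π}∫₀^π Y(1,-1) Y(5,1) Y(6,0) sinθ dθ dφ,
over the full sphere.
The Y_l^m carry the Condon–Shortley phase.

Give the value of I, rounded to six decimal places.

0.158246

Checks pass: Σm=0; 12 even; l₃=6∈[4,6].
(2·1+1)(2·5+1)(2·6+1) = 429
Δ: 0! 2! 10! / 13! → 1/858
sum: t=0:+1/14400 = 1/14400
3j²(1 5 6; 0 0 0) = Δ·Π!·Σ² = 6/143  (sign +1)
sum: t=0:+1/34560 = 1/34560
3j²(1 5 6; -1 1 0) = Δ·Π!·Σ² = 5/286  (sign +1)
combine: 4πI² = 429·6/143·5/286 = 45/143
take √, sign +1: I = 0.15824621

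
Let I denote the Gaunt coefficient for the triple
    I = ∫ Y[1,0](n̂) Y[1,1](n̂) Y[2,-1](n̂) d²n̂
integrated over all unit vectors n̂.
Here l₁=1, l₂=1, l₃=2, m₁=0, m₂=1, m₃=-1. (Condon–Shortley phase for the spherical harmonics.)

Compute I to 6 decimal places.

Checks pass: Σm=0; 4 even; l₃=2∈[0,2].
(2·1+1)(2·1+1)(2·2+1) = 45
Δ: 0! 2! 2! / 5! → 1/30
sum: t=0:+1/1 = 1/1
3j²(1 1 2; 0 0 0) = Δ·Π!·Σ² = 2/15  (sign +1)
sum: t=0:+1/2 = 1/2
3j²(1 1 2; 0 1 -1) = Δ·Π!·Σ² = 1/10  (sign -1)
combine: 4πI² = 45·2/15·1/10 = 3/5
take √, sign -1: I = -0.21850969

-0.218510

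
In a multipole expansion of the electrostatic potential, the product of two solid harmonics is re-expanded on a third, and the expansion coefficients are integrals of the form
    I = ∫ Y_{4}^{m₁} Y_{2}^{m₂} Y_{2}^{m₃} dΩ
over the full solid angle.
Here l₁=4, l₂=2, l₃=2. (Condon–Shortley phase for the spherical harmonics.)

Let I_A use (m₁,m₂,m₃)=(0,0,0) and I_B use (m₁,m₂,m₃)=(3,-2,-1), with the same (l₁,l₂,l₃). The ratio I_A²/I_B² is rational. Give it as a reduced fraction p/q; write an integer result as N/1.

Same 4,2,2: normalisation and zero-m 3j drop out of the ratio.
A: Δ: 4! 4! 0! / 9! → 1/630; sum: t=2:+1/16 = 1/16; 3j²(4 2 2; 0 0 0) = Δ·Π!·Σ² = 2/35  (sign +1)
B: Δ: 4! 4! 0! / 9! → 1/630; sum: t=0:+1/144 = 1/144; 3j²(4 2 2; 3 -2 -1) = Δ·Π!·Σ² = 1/18  (sign -1)
I_A²/I_B² = (2/35)/(1/18) = 36/35

36/35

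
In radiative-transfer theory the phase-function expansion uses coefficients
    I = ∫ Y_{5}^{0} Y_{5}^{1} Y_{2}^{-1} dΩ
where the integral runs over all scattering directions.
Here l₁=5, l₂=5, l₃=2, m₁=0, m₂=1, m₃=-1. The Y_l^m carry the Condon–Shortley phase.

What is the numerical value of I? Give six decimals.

Checks pass: Σm=0; 12 even; l₃=2∈[0,10].
(2·5+1)(2·5+1)(2·2+1) = 605
Δ: 8! 2! 2! / 13! → 1/38610
sum: t=3:−1/2880 t=4:+1/576 t=5:−1/2880 = 1/960
3j²(5 5 2; 0 0 0) = Δ·Π!·Σ² = 10/429  (sign +1)
sum: t=4:+1/1152 t=5:−1/1440 = 1/5760
3j²(5 5 2; 0 1 -1) = Δ·Π!·Σ² = 1/858  (sign -1)
combine: 4πI² = 605·10/429·1/858 = 25/1521
take √, sign -1: I = -0.03616600

-0.036166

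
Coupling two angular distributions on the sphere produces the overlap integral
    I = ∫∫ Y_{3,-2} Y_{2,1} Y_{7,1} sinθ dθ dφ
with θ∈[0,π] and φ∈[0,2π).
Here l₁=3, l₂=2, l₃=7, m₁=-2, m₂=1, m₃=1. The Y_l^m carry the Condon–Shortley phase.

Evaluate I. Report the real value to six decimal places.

triangle: need 1≤l₃≤5, have 7; I=0

0.000000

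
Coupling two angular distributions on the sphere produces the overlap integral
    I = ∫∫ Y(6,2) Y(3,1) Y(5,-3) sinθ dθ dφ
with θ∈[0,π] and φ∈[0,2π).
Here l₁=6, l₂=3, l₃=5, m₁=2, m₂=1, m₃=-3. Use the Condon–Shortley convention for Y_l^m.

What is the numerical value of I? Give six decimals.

Rules hold: Σm=0, L=14 even, 3≤5≤9.
N = 13·7·11 = 1001
Δ = 4!·8!·2!/15! = 1/675675
Racah Σ t=1..3: t=1:−1/8640 t=2:+1/2304 t=3:−1/8640 = 7/34560
⇒ 3j(6 3 5; 0 0 0)² = 7/429, sgn -1
Racah Σ t=2..4: t=2:+1/11520 t=3:−1/30240 t=4:+1/1935360 = 1/18432
⇒ 3j(6 3 5; 2 1 -3)² = 7/429, sgn +1
4πI² = N·(3j₀)²·(3jₘ)² = 343/1287
I = -1·√(0.266511/4π) = -0.14563067

-0.145631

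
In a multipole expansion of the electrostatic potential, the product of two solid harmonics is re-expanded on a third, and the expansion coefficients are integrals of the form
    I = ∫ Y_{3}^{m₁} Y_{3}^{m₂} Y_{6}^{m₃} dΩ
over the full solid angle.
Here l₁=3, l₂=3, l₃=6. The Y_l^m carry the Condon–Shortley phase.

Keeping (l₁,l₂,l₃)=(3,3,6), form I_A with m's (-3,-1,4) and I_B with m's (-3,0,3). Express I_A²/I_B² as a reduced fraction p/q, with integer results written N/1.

5/2

Same 3,3,6: normalisation and zero-m 3j drop out of the ratio.
A: Δ: 0! 6! 6! / 13! → 1/12012; sum: t=0:+1/34560 = 1/34560; 3j²(3 3 6; -3 -1 4) = Δ·Π!·Σ² = 5/286  (sign +1)
B: Δ: 0! 6! 6! / 13! → 1/12012; sum: t=0:+1/25920 = 1/25920; 3j²(3 3 6; -3 0 3) = Δ·Π!·Σ² = 1/143  (sign -1)
I_A²/I_B² = (5/286)/(1/143) = 5/2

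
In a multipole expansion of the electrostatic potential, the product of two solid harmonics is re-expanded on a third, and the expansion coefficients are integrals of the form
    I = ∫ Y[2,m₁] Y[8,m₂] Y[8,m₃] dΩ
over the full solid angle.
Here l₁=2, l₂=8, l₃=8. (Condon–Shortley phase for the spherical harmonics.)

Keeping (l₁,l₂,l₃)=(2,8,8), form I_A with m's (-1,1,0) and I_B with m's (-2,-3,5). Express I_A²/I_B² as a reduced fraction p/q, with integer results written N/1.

Same 2,8,8: normalisation and zero-m 3j drop out of the ratio.
A: Δ: 2! 2! 14! / 19! → 1/348840; sum: t=1:−1/58060800 t=2:+1/50803200 = 1/406425600; 3j²(2 8 8; -1 1 0) = Δ·Π!·Σ² = 1/3230  (sign +1)
B: Δ: 2! 2! 14! / 19! → 1/348840; sum: t=2:+1/958003200 = 1/958003200; 3j²(2 8 8; -2 -3 5) = Δ·Π!·Σ² = 13/969  (sign -1)
I_A²/I_B² = (1/3230)/(13/969) = 3/130

3/130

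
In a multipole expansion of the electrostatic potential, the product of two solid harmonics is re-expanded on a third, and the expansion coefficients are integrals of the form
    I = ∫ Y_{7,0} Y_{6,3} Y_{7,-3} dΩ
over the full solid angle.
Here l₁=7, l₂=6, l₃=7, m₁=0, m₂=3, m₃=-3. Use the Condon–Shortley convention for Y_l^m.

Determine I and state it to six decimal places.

Checks pass: Σm=0; 20 even; l₃=7∈[1,13].
(2·7+1)(2·6+1)(2·7+1) = 2925
Δ: 6! 8! 6! / 21! → 1/2444321880
sum: t=0:+1/2612736000 t=1:−1/20736000 t=2:+1/1658880 t=3:−1/746496 t=4:+1/1658880 t=5:−1/20736000 t=6:+1/2612736000 = -1/4354560
3j²(7 6 7; 0 0 0) = Δ·Π!·Σ² = 1000/138567  (sign +1)
sum: t=3:−1/14929920 t=4:+1/4147200 t=5:−1/8294400 t=6:+1/130636800 = 1/16329600
3j²(7 6 7; 0 3 -3) = Δ·Π!·Σ² = 1024/138567  (sign +1)
combine: 4πI² = 2925·1000/138567·1024/138567 = 25600000/164109517
take √, sign +1: I = 0.11141616

0.111416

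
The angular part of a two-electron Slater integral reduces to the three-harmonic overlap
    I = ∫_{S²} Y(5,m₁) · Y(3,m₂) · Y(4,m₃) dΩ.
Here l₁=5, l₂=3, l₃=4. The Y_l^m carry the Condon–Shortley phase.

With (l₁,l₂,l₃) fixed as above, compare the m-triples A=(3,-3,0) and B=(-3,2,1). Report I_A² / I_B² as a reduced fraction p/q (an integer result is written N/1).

Shared (l₁,l₂,l₃)=(5,3,4): N and (l;000)² cancel in I_A²/I_B².
A: Δ = 4!·6!·2!/13! = 1/180180; Racah Σ t=0..0: t=0:+1/2304 = 1/2304; ⇒ 3j(5 3 4; 3 -3 0)² = 5/143, sgn +1
B: Δ = 4!·6!·2!/13! = 1/180180; Racah Σ t=3..4: t=3:−1/1440 t=4:+1/1152 = 1/5760; ⇒ 3j(5 3 4; -3 2 1)² = 1/858, sgn -1
I_A²/I_B² = (5/143)/(1/858) = 30/1

30/1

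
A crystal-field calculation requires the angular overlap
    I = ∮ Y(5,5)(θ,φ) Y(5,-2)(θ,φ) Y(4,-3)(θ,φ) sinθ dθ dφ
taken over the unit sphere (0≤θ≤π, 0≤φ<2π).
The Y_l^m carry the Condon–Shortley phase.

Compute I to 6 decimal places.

Checks pass: Σm=0; 14 even; l₃=4∈[0,10].
(2·5+1)(2·5+1)(2·4+1) = 1089
Δ: 6! 4! 4! / 15! → 1/3153150
sum: t=1:−1/69120 t=2:+1/1728 t=3:−1/576 t=4:+1/1728 t=5:−1/69120 = -7/11520
3j²(5 5 4; 0 0 0) = Δ·Π!·Σ² = 2/143  (sign -1)
sum: t=0:+1/103680 = 1/103680
3j²(5 5 4; 5 -2 -3) = Δ·Π!·Σ² = 7/429  (sign -1)
combine: 4πI² = 1089·2/143·7/429 = 42/169
take √, sign +1: I = 0.14062948

0.140629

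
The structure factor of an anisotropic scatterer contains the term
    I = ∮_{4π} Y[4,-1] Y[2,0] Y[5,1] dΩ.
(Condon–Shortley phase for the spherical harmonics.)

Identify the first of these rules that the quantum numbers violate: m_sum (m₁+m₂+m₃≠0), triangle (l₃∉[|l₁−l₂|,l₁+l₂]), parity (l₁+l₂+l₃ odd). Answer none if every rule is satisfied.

parity

m₁+m₂+m₃ = -1 + 0 + 1 = 0  ✓
triangle: |4−2|=2 ≤ l₃=5 ≤ 4+2=6  ✓
parity: l₁+l₂+l₃ = 11 is odd  ✗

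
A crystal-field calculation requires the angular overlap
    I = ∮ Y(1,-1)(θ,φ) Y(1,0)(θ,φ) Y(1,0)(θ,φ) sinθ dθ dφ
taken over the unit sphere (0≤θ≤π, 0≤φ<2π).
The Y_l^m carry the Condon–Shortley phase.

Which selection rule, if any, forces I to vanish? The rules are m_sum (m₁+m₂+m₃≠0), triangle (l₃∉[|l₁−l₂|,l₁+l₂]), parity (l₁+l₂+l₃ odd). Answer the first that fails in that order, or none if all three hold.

m₁+m₂+m₃ = -1 + 0 + 0 = -1  ✗
triangle: |1−1|=0 ≤ l₃=1 ≤ 1+1=2
parity: l₁+l₂+l₃ = 3 is odd

m_sum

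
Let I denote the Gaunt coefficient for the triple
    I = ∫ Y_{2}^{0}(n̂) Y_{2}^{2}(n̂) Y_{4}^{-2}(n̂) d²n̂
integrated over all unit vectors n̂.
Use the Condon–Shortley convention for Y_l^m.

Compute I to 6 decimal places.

0.156078

Checks pass: Σm=0; 8 even; l₃=4∈[0,4].
(2·2+1)(2·2+1)(2·4+1) = 225
Δ: 0! 4! 4! / 9! → 1/630
sum: t=0:+1/16 = 1/16
3j²(2 2 4; 0 0 0) = Δ·Π!·Σ² = 2/35  (sign +1)
sum: t=0:+1/96 = 1/96
3j²(2 2 4; 0 2 -2) = Δ·Π!·Σ² = 1/42  (sign +1)
combine: 4πI² = 225·2/35·1/42 = 15/49
take √, sign +1: I = 0.15607835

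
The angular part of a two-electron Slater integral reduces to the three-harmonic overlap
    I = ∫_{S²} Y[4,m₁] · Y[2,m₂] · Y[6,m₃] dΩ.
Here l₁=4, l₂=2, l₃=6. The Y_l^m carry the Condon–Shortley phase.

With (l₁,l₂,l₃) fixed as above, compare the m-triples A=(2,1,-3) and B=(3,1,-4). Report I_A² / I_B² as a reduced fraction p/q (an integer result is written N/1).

21/20

l's match ⇒ only the (l;m) 3-j factors differ between A and B.
A: triangle coeff Δ(4,2,6) = 1/6435; Σ_t [0,0]: t=0:+1/8640 = 1/8640; (3j)²=28/715 [(4 2 6; 2 1 -3)], sign=-1
B: triangle coeff Δ(4,2,6) = 1/6435; Σ_t [0,0]: t=0:+1/30240 = 1/30240; (3j)²=16/429 [(4 2 6; 3 1 -4)], sign=+1
I_A²/I_B² = (28/715)/(16/429) = 21/20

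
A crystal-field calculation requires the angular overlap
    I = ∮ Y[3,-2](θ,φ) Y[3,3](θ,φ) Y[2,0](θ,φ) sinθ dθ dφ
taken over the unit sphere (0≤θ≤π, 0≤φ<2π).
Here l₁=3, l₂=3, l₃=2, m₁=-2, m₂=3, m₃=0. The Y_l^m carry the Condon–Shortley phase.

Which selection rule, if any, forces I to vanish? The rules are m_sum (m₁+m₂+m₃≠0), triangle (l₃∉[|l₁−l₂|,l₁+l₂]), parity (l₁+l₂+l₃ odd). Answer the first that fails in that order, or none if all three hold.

m_sum

m₁+m₂+m₃ = -2 + 3 + 0 = 1  ✗
triangle: |3−3|=0 ≤ l₃=2 ≤ 3+3=6
parity: l₁+l₂+l₃ = 8 is even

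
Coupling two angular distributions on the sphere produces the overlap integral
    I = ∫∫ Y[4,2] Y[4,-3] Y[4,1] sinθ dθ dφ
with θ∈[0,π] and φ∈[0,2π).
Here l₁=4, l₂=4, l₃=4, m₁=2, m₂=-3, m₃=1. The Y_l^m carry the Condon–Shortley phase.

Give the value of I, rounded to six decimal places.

Rules hold: Σm=0, L=12 even, 0≤4≤8.
N = 9·9·9 = 729
Δ = 4!·4!·4!/13! = 1/450450
Racah Σ t=0..4: t=0:+1/13824 t=1:−1/216 t=2:+1/64 t=3:−1/216 t=4:+1/13824 = 5/768
⇒ 3j(4 4 4; 0 0 0)² = 18/1001, sgn +1
Racah Σ t=0..1: t=0:+1/576 t=1:−1/864 = 1/1728
⇒ 3j(4 4 4; 2 -3 1)² = 5/1287, sgn -1
4πI² = N·(3j₀)²·(3jₘ)² = 7290/143143
I = -1·√(0.0509281/4π) = -0.06366105

-0.063661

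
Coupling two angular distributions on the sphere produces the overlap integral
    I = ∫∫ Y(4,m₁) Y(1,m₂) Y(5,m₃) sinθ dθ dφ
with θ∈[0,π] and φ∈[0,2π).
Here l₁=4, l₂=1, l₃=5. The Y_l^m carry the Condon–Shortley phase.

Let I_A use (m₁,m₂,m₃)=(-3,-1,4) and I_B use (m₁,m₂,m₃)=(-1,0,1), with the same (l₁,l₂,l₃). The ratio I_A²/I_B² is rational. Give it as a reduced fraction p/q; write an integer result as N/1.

l's match ⇒ only the (l;m) 3-j factors differ between A and B.
A: triangle coeff Δ(4,1,5) = 1/495; Σ_t [0,0]: t=0:+1/10080 = 1/10080; (3j)²=4/55 [(4 1 5; -3 -1 4)], sign=-1
B: triangle coeff Δ(4,1,5) = 1/495; Σ_t [0,0]: t=0:+1/720 = 1/720; (3j)²=8/165 [(4 1 5; -1 0 1)], sign=+1
I_A²/I_B² = (4/55)/(8/165) = 3/2

3/2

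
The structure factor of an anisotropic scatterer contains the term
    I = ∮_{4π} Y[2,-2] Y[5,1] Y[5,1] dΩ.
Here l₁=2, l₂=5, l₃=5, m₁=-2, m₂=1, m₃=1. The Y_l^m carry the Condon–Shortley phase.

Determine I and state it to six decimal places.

m-sum 0 ✓  L=12 even ✓  3≤5≤7 ✓
Π(2lᵢ+1) = 5×11×11 = 605
triangle coeff Δ(2,5,5) = 1/38610
Σ_t [0,2]: t=0:+1/2880 t=1:−1/576 t=2:+1/2880 = -1/960
(3j)²=10/429 [(2 5 5; 0 0 0)], sign=+1
Σ_t [2,2]: t=2:+1/2304 = 1/2304
(3j)²=5/143 [(2 5 5; -2 1 1)], sign=+1
⇒ 4πI² = 250/507
I = (+1)√(250/507/(4π)) = 0.19808933

0.198089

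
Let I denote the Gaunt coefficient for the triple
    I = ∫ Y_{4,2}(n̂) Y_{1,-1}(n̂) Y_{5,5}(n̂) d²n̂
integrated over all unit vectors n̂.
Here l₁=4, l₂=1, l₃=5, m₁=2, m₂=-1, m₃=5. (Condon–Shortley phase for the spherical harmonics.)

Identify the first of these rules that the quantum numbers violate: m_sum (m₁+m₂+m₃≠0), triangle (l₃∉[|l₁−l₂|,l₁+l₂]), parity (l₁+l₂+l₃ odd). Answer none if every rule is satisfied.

m₁+m₂+m₃ = 2 − 1 + 5 = 6  ✗
triangle: |4−1|=3 ≤ l₃=5 ≤ 4+1=5
parity: l₁+l₂+l₃ = 10 is even

m_sum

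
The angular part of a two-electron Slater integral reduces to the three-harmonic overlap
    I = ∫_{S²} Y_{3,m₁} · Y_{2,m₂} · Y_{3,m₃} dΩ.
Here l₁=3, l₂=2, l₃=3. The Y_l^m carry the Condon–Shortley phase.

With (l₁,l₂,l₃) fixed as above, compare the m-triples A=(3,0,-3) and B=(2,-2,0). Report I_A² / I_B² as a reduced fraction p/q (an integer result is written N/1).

5/4

Shared (l₁,l₂,l₃)=(3,2,3): N and (l;000)² cancel in I_A²/I_B².
A: Δ = 2!·4!·2!/9! = 1/3780; Racah Σ t=0..0: t=0:+1/96 = 1/96; ⇒ 3j(3 2 3; 3 0 -3)² = 5/84, sgn +1
B: Δ = 2!·4!·2!/9! = 1/3780; Racah Σ t=0..0: t=0:+1/24 = 1/24; ⇒ 3j(3 2 3; 2 -2 0)² = 1/21, sgn -1
I_A²/I_B² = (5/84)/(1/21) = 5/4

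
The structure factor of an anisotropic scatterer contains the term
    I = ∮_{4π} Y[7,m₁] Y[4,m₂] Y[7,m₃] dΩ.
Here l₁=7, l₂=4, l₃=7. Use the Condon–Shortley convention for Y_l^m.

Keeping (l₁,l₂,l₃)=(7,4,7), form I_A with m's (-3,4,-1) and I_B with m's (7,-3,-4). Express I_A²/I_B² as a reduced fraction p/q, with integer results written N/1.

4200/1573

Shared (l₁,l₂,l₃)=(7,4,7): N and (l;000)² cancel in I_A²/I_B².
A: Δ = 4!·10!·4!/19! = 1/58198140; Racah Σ t=4..4: t=4:+1/9953280 = 1/9953280; ⇒ 3j(7 4 7; -3 4 -1)² = 2450/138567, sgn +1
B: Δ = 4!·10!·4!/19! = 1/58198140; Racah Σ t=0..0: t=0:+1/522547200 = 1/522547200; ⇒ 3j(7 4 7; 7 -3 -4)² = 77/11628, sgn -1
I_A²/I_B² = (2450/138567)/(77/11628) = 4200/1573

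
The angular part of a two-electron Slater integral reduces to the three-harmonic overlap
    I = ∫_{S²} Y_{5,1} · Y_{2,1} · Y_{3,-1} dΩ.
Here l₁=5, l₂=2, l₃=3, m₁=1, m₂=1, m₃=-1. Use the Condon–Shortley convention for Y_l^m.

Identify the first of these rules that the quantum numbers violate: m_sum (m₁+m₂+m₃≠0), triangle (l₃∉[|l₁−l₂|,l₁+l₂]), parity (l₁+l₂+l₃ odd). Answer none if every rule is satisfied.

m_sum

azimuthal sum: 1 + 1 − 1 = 1  ✗
3 ≤ 3 ≤ 7 (triangle on l)
L = 5 + 2 + 3 = 10 (even)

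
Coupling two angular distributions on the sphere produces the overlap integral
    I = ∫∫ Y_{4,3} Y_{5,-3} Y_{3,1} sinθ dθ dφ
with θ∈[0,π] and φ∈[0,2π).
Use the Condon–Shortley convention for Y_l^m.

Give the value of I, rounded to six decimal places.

Σmᵢ = 1 ≠ 0, so the φ-integral vanishes; I = 0

0.000000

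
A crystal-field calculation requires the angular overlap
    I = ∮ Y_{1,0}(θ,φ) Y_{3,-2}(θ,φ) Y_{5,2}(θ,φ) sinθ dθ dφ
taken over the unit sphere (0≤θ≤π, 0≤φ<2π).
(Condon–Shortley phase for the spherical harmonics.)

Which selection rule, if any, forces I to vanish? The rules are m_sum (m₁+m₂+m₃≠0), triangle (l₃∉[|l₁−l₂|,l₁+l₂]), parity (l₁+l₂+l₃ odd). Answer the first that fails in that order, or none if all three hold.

triangle

Σmᵢ = 0  ✓
l₃∈[|l₁−l₂|,l₁+l₂]=[2,4], have l₃=5  ✗
Σlᵢ = 9 ⇒ odd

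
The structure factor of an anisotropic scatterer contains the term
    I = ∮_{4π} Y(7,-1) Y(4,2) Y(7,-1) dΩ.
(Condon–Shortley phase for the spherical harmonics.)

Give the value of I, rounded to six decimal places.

0.131408

Checks pass: Σm=0; 18 even; l₃=7∈[3,11].
(2·7+1)(2·4+1)(2·7+1) = 2025
Δ: 4! 10! 4! / 19! → 1/58198140
sum: t=0:+1/17418240 t=1:−1/622080 t=2:+1/230400 t=3:−1/622080 t=4:+1/17418240 = 1/806400
3j²(7 4 7; 0 0 0) = Δ·Π!·Σ² = 2268/230945  (sign -1)
sum: t=2:+1/1658880 t=3:−1/518400 t=4:+1/1658880 = -1/1382400
3j²(7 4 7; -1 2 -1) = Δ·Π!·Σ² = 504/46189  (sign -1)
combine: 4πI² = 2025·2268/230945·504/46189 = 462944160/2133423721
take √, sign +1: I = 0.13140770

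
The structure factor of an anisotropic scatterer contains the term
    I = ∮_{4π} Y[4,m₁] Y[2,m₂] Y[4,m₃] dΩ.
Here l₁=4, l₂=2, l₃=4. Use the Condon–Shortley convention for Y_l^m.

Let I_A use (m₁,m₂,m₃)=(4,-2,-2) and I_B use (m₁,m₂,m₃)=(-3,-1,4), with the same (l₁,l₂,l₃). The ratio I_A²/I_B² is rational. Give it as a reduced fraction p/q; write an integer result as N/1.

Same 4,2,4: normalisation and zero-m 3j drop out of the ratio.
A: Δ: 2! 6! 2! / 11! → 1/13860; sum: t=0:+1/2880 = 1/2880; 3j²(4 2 4; 4 -2 -2) = Δ·Π!·Σ² = 2/165  (sign +1)
B: Δ: 2! 6! 2! / 11! → 1/13860; sum: t=1:−1/1440 = -1/1440; 3j²(4 2 4; -3 -1 4) = Δ·Π!·Σ² = 7/165  (sign -1)
I_A²/I_B² = (2/165)/(7/165) = 2/7

2/7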